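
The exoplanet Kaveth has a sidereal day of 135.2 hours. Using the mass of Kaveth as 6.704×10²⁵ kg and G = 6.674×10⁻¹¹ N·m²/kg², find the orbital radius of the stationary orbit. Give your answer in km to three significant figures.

r_sync ≈ 2.99×10⁵ km

μ = GM = 6.674×10⁻¹¹ × 6.704×10²⁵ = 4.474×10¹⁵ m³/s².
T = 135.2 hours = 4.867×10⁵ s.
A synchronous orbit has period T, so by Kepler's third law a = (μT²/4π²)^(1/3).
μT²/4π² = 4.474×10¹⁵ × (4.867×10⁵)² / 39.48 = 2.685×10²⁵ m³.
a = 2.994×10⁸ m = 2.9944×10⁵ km.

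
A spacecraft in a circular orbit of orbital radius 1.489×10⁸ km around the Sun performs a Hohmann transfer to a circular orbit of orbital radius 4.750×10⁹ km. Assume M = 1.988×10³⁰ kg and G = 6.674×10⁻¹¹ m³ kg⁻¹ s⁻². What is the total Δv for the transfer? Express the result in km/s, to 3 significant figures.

μ = GM = 6.674×10⁻¹¹ × 1.988×10³⁰ = 1.327×10²⁰ m³/s².
r₁ = 1.489×10⁸ km = 1.489×10¹¹ m.
r₂ = 4.750×10⁹ km = 4.750×10¹² m.
Transfer ellipse a_t = (r₁ + r₂)/2 = 2.449×10¹² m.
At r₁: circular v_c1 = √(μ/r₁) = 29850 m/s; transfer-perihelion v_p = √[μ(2/r₁ − 1/a_t)] = 41570 m/s.
Δv₁ = v_p − v_c1 = 11720 m/s.
At r₂: circular v_c2 = √(μ/r₂) = 5285 m/s; transfer-aphelion v_a = √[μ(2/r₂ − 1/a_t)] = 1303 m/s.
Δv₂ = v_c2 − v_a = 3982 m/s.
Total Δv = Δv₁ + Δv₂ = 15700 m/s = 15.70 km/s.

Δv_total ≈ 15.7 km/s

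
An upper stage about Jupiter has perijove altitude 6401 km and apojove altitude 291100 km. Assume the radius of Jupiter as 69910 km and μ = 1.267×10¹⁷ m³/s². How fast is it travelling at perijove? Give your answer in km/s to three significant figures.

v ≈ 52.4 km/s

r_p = 69910 + 6401 = 76311 km = 7.6311×10⁷ m.
r_a = 69910 + 291100 = 361010 km = 3.6101×10⁸ m.
Semi-major axis a = (r_p + r_a)/2 = 2.1866×10⁵ km = 2.187×10⁸ m.
Vis-viva: v² = μ(2/r − 1/a) = 1.267×10¹⁷ × (2.621×10⁻⁸ − 4.573×10⁻⁹) = 2.741×10⁹ m²/s².
v = 52360 m/s = 52.36 km/s.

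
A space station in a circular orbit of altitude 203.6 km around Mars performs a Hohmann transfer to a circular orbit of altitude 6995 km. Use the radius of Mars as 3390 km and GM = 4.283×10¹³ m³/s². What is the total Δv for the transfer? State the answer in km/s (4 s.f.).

r₁ = 3390 + 203.6 = 3593.6 km = 3.5936×10⁶ m.
r₂ = 3390 + 6995 = 10385 km = 1.0385×10⁷ m.
Transfer ellipse a_t = (r₁ + r₂)/2 = 6.989×10⁶ m.
At r₁: circular v_c1 = √(μ/r₁) = 3452 m/s; transfer-periapsis v_p = √[μ(2/r₁ − 1/a_t)] = 4208 m/s.
Δv₁ = v_p − v_c1 = 755.9 m/s.
At r₂: circular v_c2 = √(μ/r₂) = 2031 m/s; transfer-apoapsis v_a = √[μ(2/r₂ − 1/a_t)] = 1456 m/s.
Δv₂ = v_c2 − v_a = 574.6 m/s.
Total Δv = Δv₁ + Δv₂ = 1331 m/s = 1.331 km/s.

Δv_total ≈ 1.331 km/s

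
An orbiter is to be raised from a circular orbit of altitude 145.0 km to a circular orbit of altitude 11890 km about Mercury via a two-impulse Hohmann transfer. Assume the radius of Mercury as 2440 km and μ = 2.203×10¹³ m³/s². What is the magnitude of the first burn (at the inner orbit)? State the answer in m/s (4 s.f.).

Δv ≈ 880.7 m/s

r₁ = 2440 + 145.0 = 2585.0 km = 2.5850×10⁶ m.
r₂ = 2440 + 11890 = 14330 km = 1.4330×10⁷ m.
Transfer ellipse a_t = (r₁ + r₂)/2 = 8.458×10⁶ m.
At r₁: circular v_c1 = √(μ/r₁) = 2919 m/s; transfer-periherm v_p = √[μ(2/r₁ − 1/a_t)] = 3800 m/s.
Δv₁ = v_p − v_c1 = 880.7 m/s.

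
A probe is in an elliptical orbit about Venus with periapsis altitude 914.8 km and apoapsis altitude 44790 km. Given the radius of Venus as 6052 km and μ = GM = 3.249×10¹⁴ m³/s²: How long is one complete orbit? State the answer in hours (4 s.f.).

T ≈ 15.05 hours

r_p = 6052 + 914.8 = 6966.8 km = 6.9668×10⁶ m.
r_a = 6052 + 44790 = 50842 km = 5.0842×10⁷ m.
Semi-major axis a = (r_p + r_a)/2 = (6966.8 + 50842)/2 = 28904 km = 2.890×10⁷ m.
By Kepler's third law T = 2π√(a³/μ) = 2π × 8.621×10³ = 5.417×10⁴ s.
= 15.05 hours.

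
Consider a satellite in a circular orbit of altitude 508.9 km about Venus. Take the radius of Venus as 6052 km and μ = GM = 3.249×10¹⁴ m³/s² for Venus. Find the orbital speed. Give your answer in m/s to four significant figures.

r = 6052 + 508.9 = 6560.9 km = 6.5609×10⁶ m.
For a circular orbit v = √(μ/r) = √(3.249×10¹⁴ / 6.561×10⁶) = √(4.952×10⁷) = 7037 m/s.

v ≈ 7037 m/s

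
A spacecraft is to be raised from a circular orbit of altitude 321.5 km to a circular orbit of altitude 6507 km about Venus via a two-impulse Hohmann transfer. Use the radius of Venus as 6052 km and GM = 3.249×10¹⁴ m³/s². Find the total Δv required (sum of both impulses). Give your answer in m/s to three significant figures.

Δv_total ≈ 2000 m/s

r₁ = 6052 + 321.5 = 6373.5 km = 6.3735×10⁶ m.
r₂ = 6052 + 6507 = 12559 km = 1.2559×10⁷ m.
Transfer ellipse a_t = (r₁ + r₂)/2 = 9.466×10⁶ m.
At r₁: circular v_c1 = √(μ/r₁) = 7140 m/s; transfer-periapsis v_p = √[μ(2/r₁ − 1/a_t)] = 8224 m/s.
Δv₁ = v_p − v_c1 = 1084 m/s.
At r₂: circular v_c2 = √(μ/r₂) = 5086 m/s; transfer-apoapsis v_a = √[μ(2/r₂ − 1/a_t)] = 4173 m/s.
Δv₂ = v_c2 − v_a = 912.8 m/s.
Total Δv = Δv₁ + Δv₂ = 1997 m/s.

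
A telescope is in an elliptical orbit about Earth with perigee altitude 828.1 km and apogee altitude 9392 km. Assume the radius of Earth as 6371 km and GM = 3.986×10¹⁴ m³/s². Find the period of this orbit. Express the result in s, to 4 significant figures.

T ≈ 12240 s

r_p = 6371 + 828.1 = 7199.1 km = 7.1991×10⁶ m.
r_a = 6371 + 9392 = 15763 km = 1.5763×10⁷ m.
Semi-major axis a = (r_p + r_a)/2 = (7199.1 + 15763)/2 = 11481 km = 1.148×10⁷ m.
By Kepler's third law T = 2π√(a³/μ) = 2π × 1.949×10³ = 1.224×10⁴ s.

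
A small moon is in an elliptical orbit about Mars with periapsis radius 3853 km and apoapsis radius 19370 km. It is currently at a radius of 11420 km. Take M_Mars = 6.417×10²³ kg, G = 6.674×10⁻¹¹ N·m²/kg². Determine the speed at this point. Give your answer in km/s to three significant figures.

v ≈ 1.95 km/s

μ = GM = 6.674×10⁻¹¹ × 6.417×10²³ = 4.283×10¹³ m³/s².
Semi-major axis a = (r_p + r_a)/2 = 11612 km = 1.161×10⁷ m.
Vis-viva: v² = μ(2/r − 1/a) = 4.283×10¹³ × (1.751×10⁻⁷ − 8.612×10⁻⁸) = 3.812×10⁶ m²/s².
v = 1952 m/s = 1.952 km/s.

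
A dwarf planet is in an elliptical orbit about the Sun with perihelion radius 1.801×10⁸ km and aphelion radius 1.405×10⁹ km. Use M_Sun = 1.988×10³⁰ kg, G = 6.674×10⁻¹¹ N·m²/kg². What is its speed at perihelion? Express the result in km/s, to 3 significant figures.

μ = GM = 6.674×10⁻¹¹ × 1.988×10³⁰ = 1.327×10²⁰ m³/s².
Semi-major axis a = (r_p + r_a)/2 = 7.9255×10⁸ km = 7.926×10¹¹ m.
Vis-viva: v² = μ(2/r − 1/a) = 1.327×10²⁰ × (1.110×10⁻¹¹ − 1.262×10⁻¹²) = 1.306×10⁹ m²/s².
v = 36140 m/s = 36.14 km/s.

v ≈ 36.1 km/s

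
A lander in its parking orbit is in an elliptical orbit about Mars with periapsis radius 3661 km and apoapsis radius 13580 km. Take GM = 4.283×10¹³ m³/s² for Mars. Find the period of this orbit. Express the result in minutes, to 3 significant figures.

Semi-major axis a = (r_p + r_a)/2 = (3661.0 + 13580)/2 = 8620.5 km = 8.620×10⁶ m.
By Kepler's third law T = 2π√(a³/μ) = 2π × 3.867×10³ = 2.430×10⁴ s.
= 405.0 minutes.

T ≈ 405 minutes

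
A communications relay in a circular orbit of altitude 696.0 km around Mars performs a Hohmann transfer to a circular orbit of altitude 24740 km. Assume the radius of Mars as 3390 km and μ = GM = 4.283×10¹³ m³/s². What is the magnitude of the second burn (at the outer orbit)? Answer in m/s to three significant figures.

Δv ≈ 612 m/s

r₁ = 3390 + 696.0 = 4086.0 km = 4.0860×10⁶ m.
r₂ = 3390 + 24740 = 28130 km = 2.8130×10⁷ m.
Transfer ellipse a_t = (r₁ + r₂)/2 = 1.611×10⁷ m.
At r₁: circular v_c1 = √(μ/r₁) = 3238 m/s; transfer-periapsis v_p = √[μ(2/r₁ − 1/a_t)] = 4278 m/s.
At r₂: circular v_c2 = √(μ/r₂) = 1234 m/s; transfer-apoapsis v_a = √[μ(2/r₂ − 1/a_t)] = 621.5 m/s.
Δv₂ = v_c2 − v_a = 612.5 m/s.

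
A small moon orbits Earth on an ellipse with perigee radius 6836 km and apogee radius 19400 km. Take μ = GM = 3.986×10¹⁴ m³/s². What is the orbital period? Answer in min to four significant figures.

T ≈ 249.2 min

Semi-major axis a = (r_p + r_a)/2 = (6836.0 + 19400)/2 = 13118 km = 1.312×10⁷ m.
By Kepler's third law T = 2π√(a³/μ) = 2π × 2.380×10³ = 1.495×10⁴ s.
= 249.2 min.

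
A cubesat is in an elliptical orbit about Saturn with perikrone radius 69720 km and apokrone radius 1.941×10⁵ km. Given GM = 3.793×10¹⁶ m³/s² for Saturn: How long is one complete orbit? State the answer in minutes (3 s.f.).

T ≈ 815 minutes

Semi-major axis a = (r_p + r_a)/2 = (69720 + 1.9410×10⁵)/2 = 1.3191×10⁵ km = 1.319×10⁸ m.
By Kepler's third law T = 2π√(a³/μ) = 2π × 7.779×10³ = 4.888×10⁴ s.
= 814.6 minutes.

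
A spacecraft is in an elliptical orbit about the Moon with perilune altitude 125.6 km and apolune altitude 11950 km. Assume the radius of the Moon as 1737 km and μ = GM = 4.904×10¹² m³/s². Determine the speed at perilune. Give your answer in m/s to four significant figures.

r_p = 1737 + 125.6 = 1862.6 km = 1.8626×10⁶ m.
r_a = 1737 + 11950 = 13687 km = 1.3687×10⁷ m.
Semi-major axis a = (r_p + r_a)/2 = 7774.8 km = 7.775×10⁶ m.
Vis-viva: v² = μ(2/r − 1/a) = 4.904×10¹² × (1.074×10⁻⁶ − 1.286×10⁻⁷) = 4.635×10⁶ m²/s².
v = 2153 m/s.

v ≈ 2153 m/s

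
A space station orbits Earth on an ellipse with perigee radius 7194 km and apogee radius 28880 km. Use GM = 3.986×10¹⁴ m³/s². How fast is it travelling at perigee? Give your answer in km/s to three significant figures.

v ≈ 9.42 km/s

Semi-major axis a = (r_p + r_a)/2 = 18037 km = 1.804×10⁷ m.
Vis-viva: v² = μ(2/r − 1/a) = 3.986×10¹⁴ × (2.780×10⁻⁷ − 5.544×10⁻⁸) = 8.872×10⁷ m²/s².
v = 9419 m/s = 9.419 km/s.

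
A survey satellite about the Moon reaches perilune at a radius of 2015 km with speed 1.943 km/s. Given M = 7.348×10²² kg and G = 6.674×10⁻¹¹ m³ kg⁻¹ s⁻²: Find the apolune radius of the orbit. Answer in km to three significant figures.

apolune radius ≈ 6960 km

μ = GM = 6.674×10⁻¹¹ × 7.348×10²² = 4.904×10¹² m³/s².
r_p = 2.015×10⁶ m.
Specific energy ε = v²/2 − μ/r = -5.461×10⁵ J/kg, so a = −μ/(2ε) = 4.490×10⁶ m.
The apsides satisfy r_p + r_a = 2a, so the apolune radius is 2a − r_p = 6.964×10⁶ m = 6964.3 km.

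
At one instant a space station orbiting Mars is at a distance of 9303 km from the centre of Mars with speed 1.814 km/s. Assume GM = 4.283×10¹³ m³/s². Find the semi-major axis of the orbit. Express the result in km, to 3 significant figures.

a ≈ 7240 km

r = 9.303×10⁶ m.
Vis-viva rearranged: 1/a = 2/r − v²/μ = 2.150×10⁻⁷ − 7.683×10⁻⁸ = 1.382×10⁻⁷ m⁻¹.
a = 7.238×10⁶ m = 7238.2 km.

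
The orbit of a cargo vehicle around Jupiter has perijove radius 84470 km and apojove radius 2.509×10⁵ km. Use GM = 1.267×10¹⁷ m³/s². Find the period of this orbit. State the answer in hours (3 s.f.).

Semi-major axis a = (r_p + r_a)/2 = (84470 + 2.5090×10⁵)/2 = 1.6768×10⁵ km = 1.677×10⁸ m.
By Kepler's third law T = 2π√(a³/μ) = 2π × 6.100×10³ = 3.833×10⁴ s.
= 10.65 hours.

T ≈ 10.6 hours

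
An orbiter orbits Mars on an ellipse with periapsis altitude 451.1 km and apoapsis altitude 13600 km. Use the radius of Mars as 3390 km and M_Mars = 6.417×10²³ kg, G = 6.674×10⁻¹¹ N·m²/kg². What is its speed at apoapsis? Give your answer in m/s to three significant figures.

μ = GM = 6.674×10⁻¹¹ × 6.417×10²³ = 4.283×10¹³ m³/s².
r_p = 3390 + 451.1 = 3841.1 km = 3.8411×10⁶ m.
r_a = 3390 + 13600 = 16990 km = 1.6990×10⁷ m.
Semi-major axis a = (r_p + r_a)/2 = 10416 km = 1.042×10⁷ m.
Vis-viva: v² = μ(2/r − 1/a) = 4.283×10¹³ × (1.177×10⁻⁷ − 9.601×10⁻⁸) = 9.296×10⁵ m²/s².
v = 964.2 m/s.

v ≈ 964 m/s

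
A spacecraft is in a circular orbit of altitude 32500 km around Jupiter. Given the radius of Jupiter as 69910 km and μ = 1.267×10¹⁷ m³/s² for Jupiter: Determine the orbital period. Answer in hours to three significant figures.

T ≈ 5.08 hours

r = 69910 + 32500 = 102410 km = 1.0241×10⁸ m.
Kepler's third law: T = 2π√(r³/μ) = 2π√((1.024×10⁸)³ / 1.267×10¹⁷).
r³/μ = 8.477×10⁶ s², so T = 2π × 2.912×10³ = 1.829×10⁴ s.
Converting: 1.829×10⁴ s ÷ 3600 = 5.082 hours.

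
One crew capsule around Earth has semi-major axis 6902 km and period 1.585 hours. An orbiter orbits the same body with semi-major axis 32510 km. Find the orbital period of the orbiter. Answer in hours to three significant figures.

T₂ ≈ 16.2 hours

Kepler's third law: T² ∝ a³, so T₂ = T₁ (a₂/a₁)^(3/2).
a₂/a₁ = 4.710, (a₂/a₁)^(3/2) = 10.22.
T₂ = 1.585 × 10.22 = 16.20 hours.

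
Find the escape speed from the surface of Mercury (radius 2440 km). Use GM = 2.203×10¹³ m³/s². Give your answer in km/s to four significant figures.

r = R = 2.440×10⁶ m.
Escape speed v_esc = √(2μ/r) = √(2 × 2.203×10¹³ / 2.440×10⁶) = √(1.806×10⁷) = 4249 m/s.
= 4.249 km/s.

v_esc ≈ 4.249 km/s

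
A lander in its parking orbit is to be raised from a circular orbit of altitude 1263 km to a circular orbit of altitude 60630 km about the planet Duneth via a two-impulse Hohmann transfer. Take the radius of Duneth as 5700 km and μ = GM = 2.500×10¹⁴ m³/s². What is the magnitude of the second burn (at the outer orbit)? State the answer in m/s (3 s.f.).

Δv ≈ 1100 m/s

r₁ = 5700 + 1263 = 6963.0 km = 6.9630×10⁶ m.
r₂ = 5700 + 60630 = 66330 km = 6.6330×10⁷ m.
Transfer ellipse a_t = (r₁ + r₂)/2 = 3.665×10⁷ m.
At r₁: circular v_c1 = √(μ/r₁) = 5992 m/s; transfer-periapsis v_p = √[μ(2/r₁ − 1/a_t)] = 8061 m/s.
At r₂: circular v_c2 = √(μ/r₂) = 1941 m/s; transfer-apoapsis v_a = √[μ(2/r₂ − 1/a_t)] = 846.2 m/s.
Δv₂ = v_c2 − v_a = 1095 m/s.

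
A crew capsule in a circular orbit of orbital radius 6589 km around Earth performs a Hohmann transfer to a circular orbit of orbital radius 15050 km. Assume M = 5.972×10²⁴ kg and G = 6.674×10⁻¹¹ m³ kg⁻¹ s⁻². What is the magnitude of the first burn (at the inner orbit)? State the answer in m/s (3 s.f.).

μ = GM = 6.674×10⁻¹¹ × 5.972×10²⁴ = 3.986×10¹⁴ m³/s².
r₁ = 6589 km = 6.589×10⁶ m.
r₂ = 15050 km = 1.505×10⁷ m.
Transfer ellipse a_t = (r₁ + r₂)/2 = 1.082×10⁷ m.
At r₁: circular v_c1 = √(μ/r₁) = 7778 m/s; transfer-perigee v_p = √[μ(2/r₁ − 1/a_t)] = 9173 m/s.
Δv₁ = v_p − v_c1 = 1395 m/s.

Δv ≈ 1400 m/s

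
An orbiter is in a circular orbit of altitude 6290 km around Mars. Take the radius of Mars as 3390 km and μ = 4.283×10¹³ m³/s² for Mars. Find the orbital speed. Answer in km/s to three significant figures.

v ≈ 2.10 km/s

r = 3390 + 6290 = 9680.0 km = 9.6800×10⁶ m.
For a circular orbit v = √(μ/r) = √(4.283×10¹³ / 9.680×10⁶) = √(4.425×10⁶) = 2103 m/s.
That is 2.103 km/s.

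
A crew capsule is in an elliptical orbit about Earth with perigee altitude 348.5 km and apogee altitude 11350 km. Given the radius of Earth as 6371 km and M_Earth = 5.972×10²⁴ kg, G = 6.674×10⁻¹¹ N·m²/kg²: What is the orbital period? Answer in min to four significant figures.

T ≈ 224.1 min

μ = GM = 6.674×10⁻¹¹ × 5.972×10²⁴ = 3.986×10¹⁴ m³/s².
r_p = 6371 + 348.5 = 6719.5 km = 6.7195×10⁶ m.
r_a = 6371 + 11350 = 17721 km = 1.7721×10⁷ m.
Semi-major axis a = (r_p + r_a)/2 = (6719.5 + 17721)/2 = 12220 km = 1.222×10⁷ m.
By Kepler's third law T = 2π√(a³/μ) = 2π × 2.140×10³ = 1.344×10⁴ s.
= 224.1 min.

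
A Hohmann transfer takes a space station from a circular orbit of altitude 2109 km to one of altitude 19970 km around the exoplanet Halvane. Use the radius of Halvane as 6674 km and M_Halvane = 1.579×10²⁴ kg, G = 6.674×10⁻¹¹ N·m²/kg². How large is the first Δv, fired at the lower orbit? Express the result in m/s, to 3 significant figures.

Δv ≈ 784 m/s

μ = GM = 6.674×10⁻¹¹ × 1.579×10²⁴ = 1.054×10¹⁴ m³/s².
r₁ = 6674 + 2109 = 8783.0 km = 8.7830×10⁶ m.
r₂ = 6674 + 19970 = 26644 km = 2.6644×10⁷ m.
Transfer ellipse a_t = (r₁ + r₂)/2 = 1.771×10⁷ m.
At r₁: circular v_c1 = √(μ/r₁) = 3464 m/s; transfer-periapsis v_p = √[μ(2/r₁ − 1/a_t)] = 4248 m/s.
Δv₁ = v_p − v_c1 = 784.4 m/s.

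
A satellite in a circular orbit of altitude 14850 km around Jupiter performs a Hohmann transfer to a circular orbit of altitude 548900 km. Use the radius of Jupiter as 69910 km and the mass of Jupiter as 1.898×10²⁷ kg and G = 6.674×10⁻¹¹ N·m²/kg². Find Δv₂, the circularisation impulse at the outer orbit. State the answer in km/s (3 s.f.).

μ = GM = 6.674×10⁻¹¹ × 1.898×10²⁷ = 1.267×10¹⁷ m³/s².
r₁ = 69910 + 14850 = 84760 km = 8.4760×10⁷ m.
r₂ = 69910 + 548900 = 618810 km = 6.1881×10⁸ m.
Transfer ellipse a_t = (r₁ + r₂)/2 = 3.518×10⁸ m.
At r₁: circular v_c1 = √(μ/r₁) = 38660 m/s; transfer-perijove v_p = √[μ(2/r₁ − 1/a_t)] = 51270 m/s.
At r₂: circular v_c2 = √(μ/r₂) = 14310 m/s; transfer-apojove v_a = √[μ(2/r₂ − 1/a_t)] = 7023 m/s.
Δv₂ = v_c2 − v_a = 7285 m/s.
= 7.285 km/s.

Δv ≈ 7.28 km/s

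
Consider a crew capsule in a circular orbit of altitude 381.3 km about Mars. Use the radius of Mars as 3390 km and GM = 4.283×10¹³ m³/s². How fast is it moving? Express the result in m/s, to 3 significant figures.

r = 3390 + 381.3 = 3771.3 km = 3.7713×10⁶ m.
For a circular orbit v = √(μ/r) = √(4.283×10¹³ / 3.771×10⁶) = √(1.136×10⁷) = 3370 m/s.

v ≈ 3370 m/s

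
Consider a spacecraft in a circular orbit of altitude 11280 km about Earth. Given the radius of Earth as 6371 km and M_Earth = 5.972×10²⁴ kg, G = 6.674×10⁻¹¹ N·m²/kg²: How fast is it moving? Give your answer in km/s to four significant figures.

v ≈ 4.752 km/s

μ = GM = 6.674×10⁻¹¹ × 5.972×10²⁴ = 3.986×10¹⁴ m³/s².
r = 6371 + 11280 = 17651 km = 1.7651×10⁷ m.
For a circular orbit v = √(μ/r) = √(3.986×10¹⁴ / 1.765×10⁷) = √(2.258×10⁷) = 4752 m/s.
That is 4.752 km/s.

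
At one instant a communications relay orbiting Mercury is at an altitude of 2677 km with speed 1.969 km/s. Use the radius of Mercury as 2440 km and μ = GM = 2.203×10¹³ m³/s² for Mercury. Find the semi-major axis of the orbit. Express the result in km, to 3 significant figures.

r = 2440 + 2677 = 5117.0 km = 5.117×10⁶ m.
Specific orbital energy ε = v²/2 − μ/r = (1969)²/2 − 2.203×10¹³/5.117×10⁶ = -2.367×10⁶ J/kg.
Since ε = −μ/(2a), a = −μ/(2ε) = 4.654×10⁶ m = 4654.0 km.

a ≈ 4650 km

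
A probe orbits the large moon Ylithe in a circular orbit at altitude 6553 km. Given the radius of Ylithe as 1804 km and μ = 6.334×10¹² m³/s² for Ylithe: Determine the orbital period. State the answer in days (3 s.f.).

r = 1804 + 6553 = 8357.0 km = 8.3570×10⁶ m.
Kepler's third law: T = 2π√(r³/μ) = 2π√((8.357×10⁶)³ / 6.334×10¹²).
r³/μ = 9.215×10⁷ s², so T = 2π × 9.599×10³ = 6.031×10⁴ s.
Converting: 6.031×10⁴ s ÷ 86400 = 0.6981 days.

T ≈ 0.698 days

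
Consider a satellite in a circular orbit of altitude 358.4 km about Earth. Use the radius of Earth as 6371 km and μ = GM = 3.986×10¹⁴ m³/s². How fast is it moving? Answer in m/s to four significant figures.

v ≈ 7696 m/s

r = 6371 + 358.4 = 6729.4 km = 6.7294×10⁶ m.
For a circular orbit v = √(μ/r) = √(3.986×10¹⁴ / 6.729×10⁶) = √(5.923×10⁷) = 7696 m/s.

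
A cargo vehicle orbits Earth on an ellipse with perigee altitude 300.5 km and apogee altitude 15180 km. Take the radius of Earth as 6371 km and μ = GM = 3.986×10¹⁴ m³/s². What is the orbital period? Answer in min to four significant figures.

T ≈ 278.0 min

r_p = 6371 + 300.5 = 6671.5 km = 6.6715×10⁶ m.
r_a = 6371 + 15180 = 21551 km = 2.1551×10⁷ m.
Semi-major axis a = (r_p + r_a)/2 = (6671.5 + 21551)/2 = 14111 km = 1.411×10⁷ m.
By Kepler's third law T = 2π√(a³/μ) = 2π × 2.655×10³ = 1.668×10⁴ s.
= 278.0 min.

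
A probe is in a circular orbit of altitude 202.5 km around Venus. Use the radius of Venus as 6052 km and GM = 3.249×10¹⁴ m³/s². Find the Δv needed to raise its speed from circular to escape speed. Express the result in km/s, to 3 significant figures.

r = 6052 + 202.5 = 6254.5 km = 6.2545×10⁶ m.
Circular speed v_c = √(μ/r) = 7207 m/s.
Escape speed v_esc = √(2μ/r) = √2 × v_c = 10190 m/s.
Δv = v_esc − v_c = 2985 m/s = 2.985 km/s.

Δv ≈ 2.99 km/s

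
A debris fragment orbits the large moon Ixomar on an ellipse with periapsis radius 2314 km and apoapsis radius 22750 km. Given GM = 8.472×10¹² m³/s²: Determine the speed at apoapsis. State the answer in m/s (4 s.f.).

v ≈ 262.2 m/s

Semi-major axis a = (r_p + r_a)/2 = 12532 km = 1.253×10⁷ m.
Vis-viva: v² = μ(2/r − 1/a) = 8.472×10¹² × (8.791×10⁻⁸ − 7.980×10⁻⁸) = 6.876×10⁴ m²/s².
v = 262.2 m/s.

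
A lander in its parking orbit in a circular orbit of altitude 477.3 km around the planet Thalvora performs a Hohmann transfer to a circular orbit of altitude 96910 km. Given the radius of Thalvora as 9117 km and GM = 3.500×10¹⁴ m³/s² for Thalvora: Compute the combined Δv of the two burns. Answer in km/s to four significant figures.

Δv_total ≈ 3.216 km/s

r₁ = 9117 + 477.3 = 9594.3 km = 9.5943×10⁶ m.
r₂ = 9117 + 96910 = 106030 km = 1.0603×10⁸ m.
Transfer ellipse a_t = (r₁ + r₂)/2 = 5.781×10⁷ m.
At r₁: circular v_c1 = √(μ/r₁) = 6040 m/s; transfer-periapsis v_p = √[μ(2/r₁ − 1/a_t)] = 8180 m/s.
Δv₁ = v_p − v_c1 = 2140 m/s.
At r₂: circular v_c2 = √(μ/r₂) = 1817 m/s; transfer-apoapsis v_a = √[μ(2/r₂ − 1/a_t)] = 740.2 m/s.
Δv₂ = v_c2 − v_a = 1077 m/s.
Total Δv = Δv₁ + Δv₂ = 3216 m/s = 3.216 km/s.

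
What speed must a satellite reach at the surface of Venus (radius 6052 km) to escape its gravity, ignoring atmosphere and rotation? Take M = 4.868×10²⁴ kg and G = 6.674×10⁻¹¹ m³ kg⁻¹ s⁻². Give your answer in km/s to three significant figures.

μ = GM = 6.674×10⁻¹¹ × 4.868×10²⁴ = 3.249×10¹⁴ m³/s².
r = R = 6.052×10⁶ m.
Escape speed v_esc = √(2μ/r) = √(2 × 3.249×10¹⁴ / 6.052×10⁶) = √(1.074×10⁸) = 10360 m/s.
= 10.36 km/s.

v_esc ≈ 10.4 km/s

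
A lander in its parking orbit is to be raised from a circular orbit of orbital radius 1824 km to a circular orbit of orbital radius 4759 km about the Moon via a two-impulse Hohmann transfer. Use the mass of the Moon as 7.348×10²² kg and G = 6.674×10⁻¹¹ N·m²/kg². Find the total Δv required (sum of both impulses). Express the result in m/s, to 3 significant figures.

μ = GM = 6.674×10⁻¹¹ × 7.348×10²² = 4.904×10¹² m³/s².
r₁ = 1824 km = 1.824×10⁶ m.
r₂ = 4759 km = 4.759×10⁶ m.
Transfer ellipse a_t = (r₁ + r₂)/2 = 3.292×10⁶ m.
At r₁: circular v_c1 = √(μ/r₁) = 1640 m/s; transfer-perilune v_p = √[μ(2/r₁ − 1/a_t)] = 1972 m/s.
Δv₁ = v_p − v_c1 = 331.9 m/s.
At r₂: circular v_c2 = √(μ/r₂) = 1015 m/s; transfer-apolune v_a = √[μ(2/r₂ − 1/a_t)] = 755.7 m/s.
Δv₂ = v_c2 − v_a = 259.5 m/s.
Total Δv = Δv₁ + Δv₂ = 591.4 m/s.

Δv_total ≈ 591 m/s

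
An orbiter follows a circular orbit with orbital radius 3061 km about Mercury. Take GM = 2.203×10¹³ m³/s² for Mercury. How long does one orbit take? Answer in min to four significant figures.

r = 3061 km = 3.061×10⁶ m.
Kepler's third law: T = 2π√(r³/μ) = 2π√((3.061×10⁶)³ / 2.203×10¹³).
r³/μ = 1.302×10⁶ s², so T = 2π × 1.141×10³ = 7.169×10³ s.
Converting: 7.169×10³ s ÷ 60.00 = 119.5 min.

T ≈ 119.5 min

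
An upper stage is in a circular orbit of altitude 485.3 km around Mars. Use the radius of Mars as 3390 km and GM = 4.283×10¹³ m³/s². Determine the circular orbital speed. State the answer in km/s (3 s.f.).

r = 3390 + 485.3 = 3875.3 km = 3.8753×10⁶ m.
For a circular orbit v = √(μ/r) = √(4.283×10¹³ / 3.875×10⁶) = √(1.105×10⁷) = 3324 m/s.
That is 3.324 km/s.

v ≈ 3.32 km/s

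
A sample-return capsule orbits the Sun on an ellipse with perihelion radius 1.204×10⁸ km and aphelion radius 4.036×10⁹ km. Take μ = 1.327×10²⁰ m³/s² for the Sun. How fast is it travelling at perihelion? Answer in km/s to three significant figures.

v ≈ 46.3 km/s

Semi-major axis a = (r_p + r_a)/2 = 2.0782×10⁹ km = 2.078×10¹² m.
Vis-viva: v² = μ(2/r − 1/a) = 1.327×10²⁰ × (1.661×10⁻¹¹ − 4.812×10⁻¹³) = 2.140×10⁹ m²/s².
v = 46270 m/s = 46.27 km/s.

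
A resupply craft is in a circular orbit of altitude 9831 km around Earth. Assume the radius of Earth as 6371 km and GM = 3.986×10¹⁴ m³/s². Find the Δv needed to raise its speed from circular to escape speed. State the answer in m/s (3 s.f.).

r = 6371 + 9831 = 16202 km = 1.6202×10⁷ m.
Circular speed v_c = √(μ/r) = 4960 m/s.
Escape speed v_esc = √(2μ/r) = √2 × v_c = 7015 m/s.
Δv = v_esc − v_c = 2055 m/s.

Δv ≈ 2050 m/s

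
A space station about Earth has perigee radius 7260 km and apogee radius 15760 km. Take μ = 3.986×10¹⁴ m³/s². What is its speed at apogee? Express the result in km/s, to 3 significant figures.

Semi-major axis a = (r_p + r_a)/2 = 11510 km = 1.151×10⁷ m.
Vis-viva: v² = μ(2/r − 1/a) = 3.986×10¹⁴ × (1.269×10⁻⁷ − 8.688×10⁻⁸) = 1.595×10⁷ m²/s².
v = 3994 m/s = 3.994 km/s.

v ≈ 3.99 km/s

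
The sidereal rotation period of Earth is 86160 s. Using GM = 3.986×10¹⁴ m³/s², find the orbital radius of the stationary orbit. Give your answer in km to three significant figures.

A synchronous orbit has period T, so by Kepler's third law a = (μT²/4π²)^(1/3).
μT²/4π² = 3.986×10¹⁴ × (8.616×10⁴)² / 39.48 = 7.495×10²² m³.
a = 4.216×10⁷ m = 42163 km.

r_sync ≈ 42200 km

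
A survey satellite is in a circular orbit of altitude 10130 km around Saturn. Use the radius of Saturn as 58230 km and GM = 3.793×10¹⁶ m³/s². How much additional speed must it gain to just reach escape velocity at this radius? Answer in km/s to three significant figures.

Δv ≈ 9.76 km/s

r = 58230 + 10130 = 68360 km = 6.8360×10⁷ m.
Circular speed v_c = √(μ/r) = 23560 m/s.
Escape speed v_esc = √(2μ/r) = √2 × v_c = 33310 m/s.
Δv = v_esc − v_c = 9757 m/s = 9.757 km/s.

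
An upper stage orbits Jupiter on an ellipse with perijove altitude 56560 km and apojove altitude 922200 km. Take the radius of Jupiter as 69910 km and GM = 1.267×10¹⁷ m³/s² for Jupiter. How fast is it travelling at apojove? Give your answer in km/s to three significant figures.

r_p = 69910 + 56560 = 126470 km = 1.2647×10⁸ m.
r_a = 69910 + 922200 = 992110 km = 9.9211×10⁸ m.
Semi-major axis a = (r_p + r_a)/2 = 5.5929×10⁵ km = 5.593×10⁸ m.
Vis-viva: v² = μ(2/r − 1/a) = 1.267×10¹⁷ × (2.016×10⁻⁹ − 1.788×10⁻⁹) = 2.888×10⁷ m²/s².
v = 5374 m/s = 5.374 km/s.

v ≈ 5.37 km/s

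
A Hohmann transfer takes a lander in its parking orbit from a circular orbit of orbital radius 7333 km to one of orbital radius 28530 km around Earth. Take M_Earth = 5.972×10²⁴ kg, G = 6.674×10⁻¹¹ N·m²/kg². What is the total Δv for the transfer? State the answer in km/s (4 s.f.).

Δv_total ≈ 3.274 km/s

μ = GM = 6.674×10⁻¹¹ × 5.972×10²⁴ = 3.986×10¹⁴ m³/s².
r₁ = 7333 km = 7.333×10⁶ m.
r₂ = 28530 km = 2.853×10⁷ m.
Transfer ellipse a_t = (r₁ + r₂)/2 = 1.793×10⁷ m.
At r₁: circular v_c1 = √(μ/r₁) = 7372 m/s; transfer-perigee v_p = √[μ(2/r₁ − 1/a_t)] = 9299 m/s.
Δv₁ = v_p − v_c1 = 1927 m/s.
At r₂: circular v_c2 = √(μ/r₂) = 3738 m/s; transfer-apogee v_a = √[μ(2/r₂ − 1/a_t)] = 2390 m/s.
Δv₂ = v_c2 − v_a = 1347 m/s.
Total Δv = Δv₁ + Δv₂ = 3274 m/s = 3.274 km/s.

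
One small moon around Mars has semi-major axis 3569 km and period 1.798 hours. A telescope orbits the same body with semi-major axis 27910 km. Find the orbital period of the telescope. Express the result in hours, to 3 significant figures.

Kepler's third law: T² ∝ a³, so T₂ = T₁ (a₂/a₁)^(3/2).
a₂/a₁ = 7.820, (a₂/a₁)^(3/2) = 21.87.
T₂ = 1.798 × 21.87 = 39.32 hours.

T₂ ≈ 39.3 hours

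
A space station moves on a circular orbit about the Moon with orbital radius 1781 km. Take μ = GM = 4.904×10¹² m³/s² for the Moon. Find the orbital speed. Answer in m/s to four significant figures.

v ≈ 1659 m/s

r = 1781 km = 1.781×10⁶ m.
For a circular orbit v = √(μ/r) = √(4.904×10¹² / 1.781×10⁶) = √(2.754×10⁶) = 1659 m/s.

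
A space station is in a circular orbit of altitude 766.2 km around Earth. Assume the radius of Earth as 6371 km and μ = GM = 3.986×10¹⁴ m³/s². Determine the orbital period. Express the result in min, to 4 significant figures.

T ≈ 100.0 min

r = 6371 + 766.2 = 7137.2 km = 7.1372×10⁶ m.
Kepler's third law: T = 2π√(r³/μ) = 2π√((7.137×10⁶)³ / 3.986×10¹⁴).
r³/μ = 9.121×10⁵ s², so T = 2π × 9.550×10² = 6.001×10³ s.
Converting: 6.001×10³ s ÷ 60.00 = 100.0 min.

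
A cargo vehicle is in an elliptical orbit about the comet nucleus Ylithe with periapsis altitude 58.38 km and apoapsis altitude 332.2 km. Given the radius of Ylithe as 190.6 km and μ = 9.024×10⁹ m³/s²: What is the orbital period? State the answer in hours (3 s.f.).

r_p = 190.6 + 58.38 = 248.98 km = 2.4898×10⁵ m.
r_a = 190.6 + 332.2 = 522.80 km = 5.2280×10⁵ m.
Semi-major axis a = (r_p + r_a)/2 = (248.98 + 522.80)/2 = 385.89 km = 3.859×10⁵ m.
By Kepler's third law T = 2π√(a³/μ) = 2π × 2.523×10³ = 1.586×10⁴ s.
= 4.404 hours.

T ≈ 4.40 hours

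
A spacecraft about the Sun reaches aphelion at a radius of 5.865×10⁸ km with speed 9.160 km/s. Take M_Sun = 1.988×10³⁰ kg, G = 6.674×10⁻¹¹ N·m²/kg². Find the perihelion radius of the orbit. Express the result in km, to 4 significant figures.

perihelion radius ≈ 1.335×10⁸ km

μ = GM = 6.674×10⁻¹¹ × 1.988×10³⁰ = 1.327×10²⁰ m³/s².
r_a = 5.865×10¹¹ m.
Specific energy ε = v²/2 − μ/r = -1.843×10⁸ J/kg, so a = −μ/(2ε) = 3.600×10¹¹ m.
The apsides satisfy r_p + r_a = 2a, so the perihelion radius is 2a − r_a = 1.335×10¹¹ m = 1.3353×10⁸ km.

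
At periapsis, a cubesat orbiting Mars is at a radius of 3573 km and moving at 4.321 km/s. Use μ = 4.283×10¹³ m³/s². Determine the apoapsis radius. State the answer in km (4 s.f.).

r_p = 3.573×10⁶ m.
Specific energy ε = v²/2 − μ/r = -2.652×10⁶ J/kg, so a = −μ/(2ε) = 8.076×10⁶ m.
The apsides satisfy r_p + r_a = 2a, so the apoapsis radius is 2a − r_p = 1.258×10⁷ m = 12579 km.

apoapsis radius ≈ 12580 km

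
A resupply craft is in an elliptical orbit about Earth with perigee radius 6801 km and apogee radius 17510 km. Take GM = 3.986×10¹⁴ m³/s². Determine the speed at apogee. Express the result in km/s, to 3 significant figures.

v ≈ 3.57 km/s

Semi-major axis a = (r_p + r_a)/2 = 12156 km = 1.216×10⁷ m.
Vis-viva: v² = μ(2/r − 1/a) = 3.986×10¹⁴ × (1.142×10⁻⁷ − 8.227×10⁻⁸) = 1.274×10⁷ m²/s².
v = 3569 m/s = 3.569 km/s.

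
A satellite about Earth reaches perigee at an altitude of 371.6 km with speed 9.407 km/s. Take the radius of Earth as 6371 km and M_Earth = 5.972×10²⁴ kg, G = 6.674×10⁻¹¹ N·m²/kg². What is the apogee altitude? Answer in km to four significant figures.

apogee altitude ≈ 13700 km

μ = GM = 6.674×10⁻¹¹ × 5.972×10²⁴ = 3.986×10¹⁴ m³/s².
r_p = 6371 + 371.6 = 6742.6 km = 6.743×10⁶ m.
Specific energy ε = v²/2 − μ/r = -1.487×10⁷ J/kg, so a = −μ/(2ε) = 1.340×10⁷ m.
The apsides satisfy r_p + r_a = 2a, so the apogee radius is 2a − r_p = 2.007×10⁷ m = 20067 km.
Apogee altitude = 20067 − 6371 = 13696 km.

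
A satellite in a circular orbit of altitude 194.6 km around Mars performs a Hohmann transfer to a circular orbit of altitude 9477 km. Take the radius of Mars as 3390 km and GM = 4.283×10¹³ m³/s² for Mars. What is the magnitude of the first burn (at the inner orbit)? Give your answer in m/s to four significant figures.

Δv ≈ 866.5 m/s

r₁ = 3390 + 194.6 = 3584.6 km = 3.5846×10⁶ m.
r₂ = 3390 + 9477 = 12867 km = 1.2867×10⁷ m.
Transfer ellipse a_t = (r₁ + r₂)/2 = 8.226×10⁶ m.
At r₁: circular v_c1 = √(μ/r₁) = 3457 m/s; transfer-periapsis v_p = √[μ(2/r₁ − 1/a_t)] = 4323 m/s.
Δv₁ = v_p − v_c1 = 866.5 m/s.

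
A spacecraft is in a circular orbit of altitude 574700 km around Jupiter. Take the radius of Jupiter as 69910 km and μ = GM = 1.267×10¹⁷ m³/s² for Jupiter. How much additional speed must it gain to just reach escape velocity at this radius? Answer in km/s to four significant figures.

Δv ≈ 5.807 km/s

r = 69910 + 574700 = 644610 km = 6.4461×10⁸ m.
Circular speed v_c = √(μ/r) = 14020 m/s.
Escape speed v_esc = √(2μ/r) = √2 × v_c = 19830 m/s.
Δv = v_esc − v_c = 5807 m/s = 5.807 km/s.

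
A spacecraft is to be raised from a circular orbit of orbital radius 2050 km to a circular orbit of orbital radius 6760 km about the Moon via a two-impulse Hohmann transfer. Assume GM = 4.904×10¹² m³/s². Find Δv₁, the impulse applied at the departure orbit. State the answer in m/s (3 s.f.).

r₁ = 2050 km = 2.050×10⁶ m.
r₂ = 6760 km = 6.760×10⁶ m.
Transfer ellipse a_t = (r₁ + r₂)/2 = 4.405×10⁶ m.
At r₁: circular v_c1 = √(μ/r₁) = 1547 m/s; transfer-perilune v_p = √[μ(2/r₁ − 1/a_t)] = 1916 m/s.
Δv₁ = v_p − v_c1 = 369.3 m/s.

Δv ≈ 369 m/s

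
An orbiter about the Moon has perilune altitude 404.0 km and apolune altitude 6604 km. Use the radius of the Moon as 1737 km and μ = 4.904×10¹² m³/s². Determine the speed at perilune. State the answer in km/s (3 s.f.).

r_p = 1737 + 404.0 = 2141.0 km = 2.1410×10⁶ m.
r_a = 1737 + 6604 = 8341.0 km = 8.3410×10⁶ m.
Semi-major axis a = (r_p + r_a)/2 = 5241.0 km = 5.241×10⁶ m.
Vis-viva: v² = μ(2/r − 1/a) = 4.904×10¹² × (9.341×10⁻⁷ − 1.908×10⁻⁷) = 3.645×10⁶ m²/s².
v = 1909 m/s = 1.909 km/s.

v ≈ 1.91 km/s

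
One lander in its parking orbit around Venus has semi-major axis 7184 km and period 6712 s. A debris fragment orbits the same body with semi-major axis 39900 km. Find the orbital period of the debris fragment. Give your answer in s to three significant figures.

Kepler's third law: T² ∝ a³, so T₂ = T₁ (a₂/a₁)^(3/2).
a₂/a₁ = 5.554, (a₂/a₁)^(3/2) = 13.09.
T₂ = 6712 × 13.09 = 87850 s.

T₂ ≈ 87900 s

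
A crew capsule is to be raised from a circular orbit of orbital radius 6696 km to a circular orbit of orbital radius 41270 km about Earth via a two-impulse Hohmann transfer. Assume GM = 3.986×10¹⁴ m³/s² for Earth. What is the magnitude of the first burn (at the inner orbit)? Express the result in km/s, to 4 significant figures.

Δv ≈ 2.406 km/s

r₁ = 6696 km = 6.696×10⁶ m.
r₂ = 41270 km = 4.127×10⁷ m.
Transfer ellipse a_t = (r₁ + r₂)/2 = 2.398×10⁷ m.
At r₁: circular v_c1 = √(μ/r₁) = 7715 m/s; transfer-perigee v_p = √[μ(2/r₁ − 1/a_t)] = 10120 m/s.
Δv₁ = v_p − v_c1 = 2406 m/s.
= 2.406 km/s.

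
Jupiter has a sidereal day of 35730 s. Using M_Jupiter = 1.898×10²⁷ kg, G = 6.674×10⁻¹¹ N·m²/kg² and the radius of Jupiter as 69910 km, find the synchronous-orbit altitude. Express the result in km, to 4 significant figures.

h_sync ≈ 90090 km

μ = GM = 6.674×10⁻¹¹ × 1.898×10²⁷ = 1.267×10¹⁷ m³/s².
A synchronous orbit has period T, so by Kepler's third law a = (μT²/4π²)^(1/3).
μT²/4π² = 1.267×10¹⁷ × (3.573×10⁴)² / 39.48 = 4.096×10²⁴ m³.
a = 1.600×10⁸ m = 1.6000×10⁵ km.
Altitude h = a − R = 1.6000×10⁵ − 69910 = 90094 km.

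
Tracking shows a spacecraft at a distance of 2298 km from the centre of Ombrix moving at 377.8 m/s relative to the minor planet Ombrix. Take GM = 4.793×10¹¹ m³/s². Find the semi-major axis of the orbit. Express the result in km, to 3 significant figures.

r = 2.298×10⁶ m.
Vis-viva rearranged: 1/a = 2/r − v²/μ = 8.703×10⁻⁷ − 2.978×10⁻⁷ = 5.725×10⁻⁷ m⁻¹.
a = 1.747×10⁶ m = 1746.6 km.

a ≈ 1750 km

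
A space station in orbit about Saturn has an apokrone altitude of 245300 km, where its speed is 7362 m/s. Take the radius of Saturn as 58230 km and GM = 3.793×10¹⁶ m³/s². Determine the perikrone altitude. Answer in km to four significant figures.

perikrone altitude ≈ 25820 km

r_a = 58230 + 245300 = 3.0353×10⁵ km = 3.035×10⁸ m.
Specific energy ε = v²/2 − μ/r = -9.786×10⁷ J/kg, so a = −μ/(2ε) = 1.938×10⁸ m.
The apsides satisfy r_p + r_a = 2a, so the perikrone radius is 2a − r_a = 8.405×10⁷ m = 84051 km.
Perikrone altitude = 84051 − 58230 = 25821 km.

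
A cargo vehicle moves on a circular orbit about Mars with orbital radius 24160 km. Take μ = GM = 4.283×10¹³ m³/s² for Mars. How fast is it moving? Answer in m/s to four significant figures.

r = 24160 km = 2.416×10⁷ m.
For a circular orbit v = √(μ/r) = √(4.283×10¹³ / 2.416×10⁷) = √(1.773×10⁶) = 1331 m/s.

v ≈ 1331 m/s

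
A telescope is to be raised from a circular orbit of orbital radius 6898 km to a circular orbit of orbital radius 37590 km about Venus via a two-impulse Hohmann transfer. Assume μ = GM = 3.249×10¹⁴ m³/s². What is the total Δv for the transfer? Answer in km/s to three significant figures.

Δv_total ≈ 3.36 km/s

r₁ = 6898 km = 6.898×10⁶ m.
r₂ = 37590 km = 3.759×10⁷ m.
Transfer ellipse a_t = (r₁ + r₂)/2 = 2.224×10⁷ m.
At r₁: circular v_c1 = √(μ/r₁) = 6863 m/s; transfer-periapsis v_p = √[μ(2/r₁ − 1/a_t)] = 8922 m/s.
Δv₁ = v_p − v_c1 = 2059 m/s.
At r₂: circular v_c2 = √(μ/r₂) = 2940 m/s; transfer-apoapsis v_a = √[μ(2/r₂ − 1/a_t)] = 1637 m/s.
Δv₂ = v_c2 − v_a = 1303 m/s.
Total Δv = Δv₁ + Δv₂ = 3361 m/s = 3.361 km/s.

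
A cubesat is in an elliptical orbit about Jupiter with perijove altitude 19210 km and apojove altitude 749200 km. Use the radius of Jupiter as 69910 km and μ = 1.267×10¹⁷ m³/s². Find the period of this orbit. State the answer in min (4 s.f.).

r_p = 69910 + 19210 = 89120 km = 8.9120×10⁷ m.
r_a = 69910 + 749200 = 819110 km = 8.1911×10⁸ m.
Semi-major axis a = (r_p + r_a)/2 = (89120 + 8.1911×10⁵)/2 = 4.5412×10⁵ km = 4.541×10⁸ m.
By Kepler's third law T = 2π√(a³/μ) = 2π × 2.719×10⁴ = 1.708×10⁵ s.
= 2847 min.

T ≈ 2847 min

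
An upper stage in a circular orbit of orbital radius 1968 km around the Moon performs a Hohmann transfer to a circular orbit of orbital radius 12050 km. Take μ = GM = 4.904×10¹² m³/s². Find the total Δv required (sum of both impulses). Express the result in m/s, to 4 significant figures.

Δv_total ≈ 791.1 m/s

r₁ = 1968 km = 1.968×10⁶ m.
r₂ = 12050 km = 1.205×10⁷ m.
Transfer ellipse a_t = (r₁ + r₂)/2 = 7.009×10⁶ m.
At r₁: circular v_c1 = √(μ/r₁) = 1579 m/s; transfer-perilune v_p = √[μ(2/r₁ − 1/a_t)] = 2070 m/s.
Δv₁ = v_p − v_c1 = 491.2 m/s.
At r₂: circular v_c2 = √(μ/r₂) = 637.9 m/s; transfer-apolune v_a = √[μ(2/r₂ − 1/a_t)] = 338.0 m/s.
Δv₂ = v_c2 − v_a = 299.9 m/s.
Total Δv = Δv₁ + Δv₂ = 791.1 m/s.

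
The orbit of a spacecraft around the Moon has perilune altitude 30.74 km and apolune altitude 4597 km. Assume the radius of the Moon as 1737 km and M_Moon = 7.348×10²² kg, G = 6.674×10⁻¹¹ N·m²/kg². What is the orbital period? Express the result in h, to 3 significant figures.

T ≈ 6.43 h

μ = GM = 6.674×10⁻¹¹ × 7.348×10²² = 4.904×10¹² m³/s².
r_p = 1737 + 30.74 = 1767.7 km = 1.7677×10⁶ m.
r_a = 1737 + 4597 = 6334.0 km = 6.3340×10⁶ m.
Semi-major axis a = (r_p + r_a)/2 = (1767.7 + 6334.0)/2 = 4050.9 km = 4.051×10⁶ m.
By Kepler's third law T = 2π√(a³/μ) = 2π × 3.682×10³ = 2.313×10⁴ s.
= 6.426 h.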